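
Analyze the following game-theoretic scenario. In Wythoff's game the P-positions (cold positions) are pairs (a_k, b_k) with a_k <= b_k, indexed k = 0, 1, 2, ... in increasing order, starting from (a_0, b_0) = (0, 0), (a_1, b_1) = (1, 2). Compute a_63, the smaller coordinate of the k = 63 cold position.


By Wythoff's theorem, a_k = floor(k * phi) and b_k = floor(k * phi^2) = a_k + k, where phi = (1 + sqrt(5))/2 is the golden ratio.
phi = (1 + sqrt(5))/2 = 1.618034
k = 63
k * phi = 63 * 1.618034 = 101.936141
a_63 = floor(k * phi) = 101

101


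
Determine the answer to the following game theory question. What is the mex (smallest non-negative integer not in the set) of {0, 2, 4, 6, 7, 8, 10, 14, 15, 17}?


Set = {0, 2, 4, 6, 7, 8, 10, 14, 15, 17}
0 is in the set.
1 is NOT in the set. This is the mex.
mex = 1

1


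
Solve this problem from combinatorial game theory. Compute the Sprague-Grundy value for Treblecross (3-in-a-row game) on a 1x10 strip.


Treblecross: place X on empty cells; 3-in-a-row wins.
Playing within two cells of an existing X lets the opponent win at once, so sensible play treats the cells i-2..i+2 around each X as dead. The player left with no safe cell loses, so this is a normal-play take-away game on strips of safe cells.
Placing X at cell i (0-indexed) of a strip of k safe cells leaves independent strips of sizes max(0, i-2) and max(0, k-i-3). Hence G(k) = mex{ G(max(0,i-2)) XOR G(max(0,k-i-3)) : 0 <= i < k }, with G(0) = 0.
G(1): splits (0,0):0^0=0 -> mex({0}) = 1
G(2): splits (0,0):0^0=0 -> mex({0}) = 1
G(3): splits (0,0):0^0=0 -> mex({0}) = 1
G(4): splits (0,1):0^1=1 (0,0):0^0=0 -> mex({0, 1}) = 2
G(5): splits (0,2):0^1=1 (0,1):0^1=1 (0,0):0^0=0 -> mex({0, 1}) = 2
G(6) = mex({1}) = 0
G(7) = mex({0, 1, 2}) = 3
G(8) = mex({0, 1, 2}) = 3
G(9) = mex({0, 2}) = 1
G(10) = mex({0, 2, 3}) = 1
Therefore G(10) = 1.

1


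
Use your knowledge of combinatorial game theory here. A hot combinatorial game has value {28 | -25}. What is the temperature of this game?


The game is {28 | -25}, a switch {a | b} with numbers a > b.
Cooling {a | b} by t gives {a - t | b + t}, which stops being hot when a - t = b + t, i.e. at t = (a - b)/2. So the temperature of a switch is (a - b)/2.
Temperature = (Left option - Right option) / 2
= (28 - (-25)) / 2
= 53 / 2
= 53/2

53/2


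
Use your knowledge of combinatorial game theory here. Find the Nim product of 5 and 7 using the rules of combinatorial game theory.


Nim multiplication is bilinear over XOR: (u XOR v) * w = (u*w) XOR (v*w).
So we split each operand into its bit components and XOR the pairwise Nim products.
5 = 1 + 4 (as XOR of powers of 2).
7 = 1 + 2 + 4 (as XOR of powers of 2).
Using the standard Nim-product table on single bits:
  2*2 = 3,   2*4 = 8,   2*8 = 12,
  4*4 = 6,   4*8 = 11,  8*8 = 13,
and  1*x = x (identity), k*l = l*k (commutative).
Pairwise Nim products:
  1 * 1 = 1
  1 * 2 = 2
  1 * 4 = 4
  4 * 1 = 4
  4 * 2 = 8
  4 * 4 = 6
XOR them: 1 XOR 2 XOR 4 XOR 4 XOR 8 XOR 6 = 13.
Result: 5 * 7 = 13 (in Nim).

13


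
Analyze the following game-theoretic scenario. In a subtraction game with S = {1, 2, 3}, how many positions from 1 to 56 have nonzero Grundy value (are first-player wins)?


Subtraction set S = {1, 2, 3}, so G(n) = n mod 4.
G(n) = 0 when n is a multiple of 4.
Multiples of 4 in [1, 56]: 14
N-positions (nonzero Grundy) = 56 - 14 = 42

42


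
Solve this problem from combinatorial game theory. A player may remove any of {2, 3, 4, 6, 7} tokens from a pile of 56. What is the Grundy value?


The subtraction set is S = {2, 3, 4, 6, 7}.
G(k) = mex{ G(k - s) : s in S, s <= k }. We compute iteratively: G(0) = 0.
G(1) = mex({}) = 0
G(2) = mex({0}) = 1
G(3) = mex({0}) = 1
G(4) = mex({0, 1}) = 2
G(5) = mex({0, 1}) = 2
G(6) = mex({0, 1, 2}) = 3
G(7) = mex({0, 1, 2}) = 3
G(8) = mex({0, 1, 2, 3}) = 4
G(9) = mex({1, 2, 3}) = 0
G(10) = mex({1, 2, 3, 4}) = 0
G(11) = mex({0, 2, 3, 4}) = 1
G(12) = mex({0, 2, 3, 4}) = 1
G(13) = mex({0, 1, 3}) = 2
G(14) = mex({0, 1, 3, 4}) = 2
G(15) = mex({0, 1, 2, 4}) = 3
Observe that G(9)..G(15) = 0, 0, 1, 1, 2, 2, 3 repeats G(0)..G(6) = 0, 0, 1, 1, 2, 2, 3.
For k >= max(S) = 7, G(k) is determined by the previous 7 values G(k-7)..G(k-1); a window of 7 consecutive values has recurred shifted by 9, so by induction G(k + 9) = G(k) for all k >= 0: the sequence is periodic from the start with period 9.
One period: G(0..8) = 0, 0, 1, 1, 2, 2, 3, 3, 4.
56 mod 9 = 2, so G(56) = G(2) = 1.

1


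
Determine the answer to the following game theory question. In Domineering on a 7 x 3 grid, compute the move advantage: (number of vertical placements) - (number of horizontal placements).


Board is 7 x 3 (rows x cols).
Left (vertical) placements: (rows-1) * cols = 6 * 3 = 18
Right (horizontal) placements: rows * (cols-1) = 7 * 2 = 14
Advantage = Left - Right = 18 - 14 = 4

4


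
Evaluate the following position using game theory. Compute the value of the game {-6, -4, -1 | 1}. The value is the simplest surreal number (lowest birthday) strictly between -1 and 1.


Left options: {-6, -4, -1}, max = -1
Right options: {1}, min = 1
All options are numbers and max(Left) < min(Right), so by the simplicity theorem the value is the simplest (earliest-born) number strictly between -1 and 1.
The only integer strictly between -1 and 1 is 0.
No non-integer in the interval can be simpler: if x is a non-integer in the interval, then floor(x) or ceil(x) also lies in the interval (the interval contains an integer), and both are proper prefixes of x's sign expansion, i.e. born earlier. So the game value is 0.
Game value = 0

0


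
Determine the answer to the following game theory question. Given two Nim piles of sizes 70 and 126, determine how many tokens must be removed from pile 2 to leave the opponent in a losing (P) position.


Piles: 70 and 126
Current XOR: 70 XOR 126 = 56 (non-zero, so this is an N-position).
To make the XOR zero, we need to find a move that balances the piles.
For pile 2 (size 126): target = 126 XOR 56 = 70
We reduce pile 2 from 126 to 70.
Tokens removed: 126 - 70 = 56
Verification: 70 XOR 70 = 0

56


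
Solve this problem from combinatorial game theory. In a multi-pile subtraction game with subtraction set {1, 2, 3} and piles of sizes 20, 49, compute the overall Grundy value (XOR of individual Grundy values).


Subtraction set: {1, 2, 3}
For this subtraction set, G(n) = n mod 4 (period = max + 1 = 4).
Pile 1 (size 20): G(20) = 20 mod 4 = 0
Pile 2 (size 49): G(49) = 49 mod 4 = 1
Total Grundy value = XOR of all: 0 XOR 1 = 1

1


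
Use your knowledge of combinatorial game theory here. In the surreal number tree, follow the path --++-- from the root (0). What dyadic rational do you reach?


Sign expansion: --++--
Rule: track bounds (lo, hi), initially (-inf, +inf). On '+', the current value becomes lo and we move to the simplest number in (value, hi): value + 1 if hi = +inf, otherwise the midpoint (value + hi)/2. On '-', the current value becomes hi and we move to value - 1 if lo = -inf, otherwise the midpoint (lo + value)/2.
Start at 0.
Step 1: sign = -, move left. Bounds: (-inf, 0). Value = -1
Step 2: sign = -, move left. Bounds: (-inf, -1). Value = -2
Step 3: sign = +, move right. Bounds: (-2, -1). Value = -3/2
Step 4: sign = +, move right. Bounds: (-3/2, -1). Value = -5/4
Step 5: sign = -, move left. Bounds: (-3/2, -5/4). Value = -11/8
Step 6: sign = -, move left. Bounds: (-3/2, -11/8). Value = -23/16
The surreal number with sign expansion --++-- is -23/16.

-23/16


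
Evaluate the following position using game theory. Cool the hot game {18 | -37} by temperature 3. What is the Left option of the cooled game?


Original game: {18 | -37} (a switch {a | b} with a > b).
Cooling by t (for t below the temperature (a - b)/2 = 55/2) taxes each move by t: {a | b} cooled by t is {a - t | b + t}.
Cooling amount: t = 3
Cooled Left option: 18 - 3 = 15
Cooled Right option: -37 + 3 = -34
Cooled game: {15 | -34}
Left option = 15

15


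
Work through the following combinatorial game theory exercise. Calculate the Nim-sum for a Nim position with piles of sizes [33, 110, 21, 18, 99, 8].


We need the XOR (exclusive or) of all pile sizes.
After XOR-ing pile 1 (size 33): 0 XOR 33 = 33
After XOR-ing pile 2 (size 110): 33 XOR 110 = 79
After XOR-ing pile 3 (size 21): 79 XOR 21 = 90
After XOR-ing pile 4 (size 18): 90 XOR 18 = 72
After XOR-ing pile 5 (size 99): 72 XOR 99 = 43
After XOR-ing pile 6 (size 8): 43 XOR 8 = 35
The Nim-value of this position is 35.

35


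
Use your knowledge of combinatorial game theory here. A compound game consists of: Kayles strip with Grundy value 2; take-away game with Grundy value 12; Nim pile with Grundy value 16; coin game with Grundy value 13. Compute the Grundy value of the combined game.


By the Sprague-Grundy theorem, the Grundy value of a sum of games is the XOR of individual Grundy values.
Kayles strip: Grundy value = 2. Running XOR: 0 XOR 2 = 2
take-away game: Grundy value = 12. Running XOR: 2 XOR 12 = 14
Nim pile: Grundy value = 16. Running XOR: 14 XOR 16 = 30
coin game: Grundy value = 13. Running XOR: 30 XOR 13 = 19
The combined Grundy value is 19.

19


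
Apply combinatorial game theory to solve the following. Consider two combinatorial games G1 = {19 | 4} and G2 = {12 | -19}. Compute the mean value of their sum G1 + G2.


G1 = {19 | 4}, G2 = {12 | -19}
Each is a switch {a | b} with numbers a > b; its mean value is (a + b)/2, and mean value is additive over game sums: m(G1 + G2) = m(G1) + m(G2).
Mean of G1 = (19 + (4))/2 = 23/2 = 23/2
Mean of G2 = (12 + (-19))/2 = -7/2 = -7/2
Mean of G1 + G2 = 23/2 + -7/2 = 8

8


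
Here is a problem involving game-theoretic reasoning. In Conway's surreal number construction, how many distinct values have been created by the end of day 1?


Day 0: {|} = 0 is born. Count = 1.
Day n: the number of surreal numbers born by day n is 2^(n+1) - 1.
By day 0: 2^1 - 1 = 1
By day 1: 2^2 - 1 = 3
By day 1: 3 surreal numbers.

3


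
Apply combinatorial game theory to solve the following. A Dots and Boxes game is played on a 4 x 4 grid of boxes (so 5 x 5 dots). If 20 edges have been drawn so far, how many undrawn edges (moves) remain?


Grid: 4 x 4 boxes, i.e. 5 rows and 5 columns of dots.
Horizontal edges: (rows + 1) * cols = 5 * 4 = 20
Vertical edges: rows * (cols + 1) = 4 * 5 = 20
Total edges: 20 + 20 = 40
Edges drawn: 20
Remaining: 40 - 20 = 20

20


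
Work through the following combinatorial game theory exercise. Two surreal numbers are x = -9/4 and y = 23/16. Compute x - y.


x = -9/4, y = 23/16
Converting to common denominator: 16
x = -36/16, y = 23/16
x - y = -9/4 - 23/16 = -59/16

-59/16


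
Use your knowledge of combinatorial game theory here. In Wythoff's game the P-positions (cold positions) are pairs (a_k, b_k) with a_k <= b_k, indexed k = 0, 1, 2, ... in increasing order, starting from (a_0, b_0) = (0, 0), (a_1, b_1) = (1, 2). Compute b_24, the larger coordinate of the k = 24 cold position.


By Wythoff's theorem, a_k = floor(k * phi) and b_k = floor(k * phi^2) = a_k + k, where phi = (1 + sqrt(5))/2 is the golden ratio.
phi = (1 + sqrt(5))/2 = 1.618034
phi^2 = phi + 1 = 2.618034
k = 24
k * phi^2 = 24 * 2.618034 = 62.832816
b_24 = floor(k * phi^2) = 62 (check: a_24 + k = 38 + 24 = 62)

62


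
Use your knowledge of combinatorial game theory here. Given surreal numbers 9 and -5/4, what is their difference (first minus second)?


x = 9, y = -5/4
Converting to common denominator: 4
x = 36/4, y = -5/4
x - y = 9 - -5/4 = 41/4

41/4


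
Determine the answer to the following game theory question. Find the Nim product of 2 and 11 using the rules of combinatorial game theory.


Nim multiplication is bilinear over XOR: (u XOR v) * w = (u*w) XOR (v*w).
So we split each operand into its bit components and XOR the pairwise Nim products.
2 = 2 (as XOR of powers of 2).
11 = 1 + 2 + 8 (as XOR of powers of 2).
Using the standard Nim-product table on single bits:
  2*2 = 3,   2*4 = 8,   2*8 = 12,
  4*4 = 6,   4*8 = 11,  8*8 = 13,
and  1*x = x (identity), k*l = l*k (commutative).
Pairwise Nim products:
  2 * 1 = 2
  2 * 2 = 3
  2 * 8 = 12
XOR them: 2 XOR 3 XOR 12 = 13.
Result: 2 * 11 = 13 (in Nim).

13


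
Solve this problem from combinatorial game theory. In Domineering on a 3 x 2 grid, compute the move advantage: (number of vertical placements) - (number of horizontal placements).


Board is 3 x 2 (rows x cols).
Left (vertical) placements: (rows-1) * cols = 2 * 2 = 4
Right (horizontal) placements: rows * (cols-1) = 3 * 1 = 3
Advantage = Left - Right = 4 - 3 = 1

1


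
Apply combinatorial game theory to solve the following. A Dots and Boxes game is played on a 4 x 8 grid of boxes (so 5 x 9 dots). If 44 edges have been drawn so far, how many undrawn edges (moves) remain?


Grid: 4 x 8 boxes, i.e. 5 rows and 9 columns of dots.
Horizontal edges: (rows + 1) * cols = 5 * 8 = 40
Vertical edges: rows * (cols + 1) = 4 * 9 = 36
Total edges: 40 + 36 = 76
Edges drawn: 44
Remaining: 76 - 44 = 32

32


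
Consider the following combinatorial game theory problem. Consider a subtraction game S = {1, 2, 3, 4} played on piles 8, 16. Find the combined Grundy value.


Subtraction set: {1, 2, 3, 4}
For this subtraction set, G(n) = n mod 5 (period = max + 1 = 5).
Pile 1 (size 8): G(8) = 8 mod 5 = 3
Pile 2 (size 16): G(16) = 16 mod 5 = 1
Total Grundy value = XOR of all: 3 XOR 1 = 2

2


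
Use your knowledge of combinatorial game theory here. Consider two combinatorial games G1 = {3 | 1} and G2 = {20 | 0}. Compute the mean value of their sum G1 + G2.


G1 = {3 | 1}, G2 = {20 | 0}
Each is a switch {a | b} with numbers a > b; its mean value is (a + b)/2, and mean value is additive over game sums: m(G1 + G2) = m(G1) + m(G2).
Mean of G1 = (3 + (1))/2 = 4/2 = 2
Mean of G2 = (20 + (0))/2 = 20/2 = 10
Mean of G1 + G2 = 2 + 10 = 12

12


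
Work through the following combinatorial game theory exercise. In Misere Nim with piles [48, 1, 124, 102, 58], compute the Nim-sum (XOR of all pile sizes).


We need the XOR (exclusive or) of all pile sizes.
After XOR-ing pile 1 (size 48): 0 XOR 48 = 48
After XOR-ing pile 2 (size 1): 48 XOR 1 = 49
After XOR-ing pile 3 (size 124): 49 XOR 124 = 77
After XOR-ing pile 4 (size 102): 77 XOR 102 = 43
After XOR-ing pile 5 (size 58): 43 XOR 58 = 17
The Nim-value of this position is 17.

17


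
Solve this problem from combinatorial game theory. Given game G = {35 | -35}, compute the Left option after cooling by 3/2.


Original game: {35 | -35} (a switch {a | b} with a > b).
Cooling by t (for t below the temperature (a - b)/2 = 35) taxes each move by t: {a | b} cooled by t is {a - t | b + t}.
Cooling amount: t = 3/2
Cooled Left option: 35 - 3/2 = 67/2
Cooled Right option: -35 + 3/2 = -67/2
Cooled game: {67/2 | -67/2}
Left option = 67/2

67/2


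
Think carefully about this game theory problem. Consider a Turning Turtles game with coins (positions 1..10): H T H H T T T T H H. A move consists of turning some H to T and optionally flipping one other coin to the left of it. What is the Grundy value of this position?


Coins: H T H H T T T T H H
Key fact: a single head at position k behaves exactly like a Nim heap of size k (turning it to T and optionally flipping a coin at j < k corresponds to moving the heap from k to j, or to 0), and heads combine as a disjunctive sum (two heads at the same place would cancel, matching j XOR j = 0). So the Nim-value is the XOR of the 1-indexed positions of the heads.
Face-up positions (1-indexed): [1, 3, 4, 9, 10]
XOR 0 with 1: 0 XOR 1 = 1
XOR 1 with 3: 1 XOR 3 = 2
XOR 2 with 4: 2 XOR 4 = 6
XOR 6 with 9: 6 XOR 9 = 15
XOR 15 with 10: 15 XOR 10 = 5
Nim-value = 5

5


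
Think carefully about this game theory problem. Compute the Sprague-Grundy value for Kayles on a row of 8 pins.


Kayles: a move removes 1 or 2 adjacent pins from a contiguous row.
Removing pins from a row of k leaves two independent rows (a, b) with a + b = k - 1 (one pin) or a + b = k - 2 (two pins); an end removal gives a = 0.
By Sprague-Grundy, G(k) = mex{ G(a) XOR G(b) } over all these splits. G(0) = 0.
G(1): splits (0,0):0^0=0 -> mex({0}) = 1
G(2): splits (0,1):0^1=1 (0,0):0^0=0 -> mex({0, 1}) = 2
G(3): splits (0,2):0^2=2 (1,1):1^1=0 (0,1):0^1=1 -> mex({0, 1, 2}) = 3
G(4): splits (0,3):0^3=3 (1,2):1^2=3 (0,2):0^2=2 (1,1):1^1=0 -> mex({0, 2, 3}) = 1
G(5): splits (0,4):0^1=1 (1,3):1^3=2 (2,2):2^2=0 (0,3):0^3=3 (1,2):1^2=3 -> mex({0, 1, 2, 3}) = 4
G(6) = mex({0, 1, 2, 4}) = 3
G(7) = mex({0, 1, 3, 4, 5}) = 2
G(8) = mex({0, 2, 3, 5, 6}) = 1
Therefore G(8) = 1.

1


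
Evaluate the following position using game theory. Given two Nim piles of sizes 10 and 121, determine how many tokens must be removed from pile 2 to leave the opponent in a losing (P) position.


Piles: 10 and 121
Current XOR: 10 XOR 121 = 115 (non-zero, so this is an N-position).
To make the XOR zero, we need to find a move that balances the piles.
For pile 2 (size 121): target = 121 XOR 115 = 10
We reduce pile 2 from 121 to 10.
Tokens removed: 121 - 10 = 111
Verification: 10 XOR 10 = 0

111


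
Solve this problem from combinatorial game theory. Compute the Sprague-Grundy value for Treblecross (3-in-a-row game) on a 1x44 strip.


Treblecross: place X on empty cells; 3-in-a-row wins.
Playing within two cells of an existing X lets the opponent win at once, so sensible play treats the cells i-2..i+2 around each X as dead. The player left with no safe cell loses, so this is a normal-play take-away game on strips of safe cells.
Placing X at cell i (0-indexed) of a strip of k safe cells leaves independent strips of sizes max(0, i-2) and max(0, k-i-3). Hence G(k) = mex{ G(max(0,i-2)) XOR G(max(0,k-i-3)) : 0 <= i < k }, with G(0) = 0.
G(1): splits (0,0):0^0=0 -> mex({0}) = 1
G(2): splits (0,0):0^0=0 -> mex({0}) = 1
G(3): splits (0,0):0^0=0 -> mex({0}) = 1
G(4): splits (0,1):0^1=1 (0,0):0^0=0 -> mex({0, 1}) = 2
G(5): splits (0,2):0^1=1 (0,1):0^1=1 (0,0):0^0=0 -> mex({0, 1}) = 2
G(6) = mex({1}) = 0
G(7) = mex({0, 1, 2}) = 3
G(8) = mex({0, 1, 2}) = 3
G(9) = mex({0, 2}) = 1
G(10) = mex({0, 2, 3}) = 1
G(11) = mex({0, 3}) = 1
G(12) = mex({1, 3}) = 0
G(13) = mex({0, 1, 2, 3}) = 4
G(14) = mex({0, 1, 2}) = 3
G(15) = mex({0, 1, 2}) = 3
G(16) = mex({0, 1, 2, 4}) = 3
G(17) = mex({0, 1, 3, 4}) = 2
G(18) = mex({0, 1, 3, 4}) = 2
G(19) = mex({0, 1, 3, 5}) = 2
G(20) = mex({0, 1, 2, 3, 5}) = 4
G(21) = mex({0, 1, 2, 3, 5}) = 4
G(22) = mex({1, 2, 6}) = 0
G(23) = mex({0, 1, 2, 3, 4, 6}) = 5
G(24) = mex({0, 1, 2, 3, 4}) = 5
G(25) = mex({0, 1, 3, 4, 7}) = 2
G(26) = mex({0, 1, 3, 4, 5, 7}) = 2
G(27) = mex({0, 1, 3, 5}) = 2
G(28) = mex({0, 1, 2, 5}) = 3
G(29) = mex({0, 1, 2, 4, 5, 6}) = 3
G(30) = mex({1, 2, 4, 6}) = 0
G(31) = mex({0, 1, 2, 3, 4, 6}) = 5
G(32) = mex({1, 2, 3, 4, 7}) = 0
G(33) = mex({0, 3, 7}) = 1
G(34) = mex({0, 2, 3, 5, 7}) = 1
G(35) = mex({0, 2, 3, 5, 6}) = 1
G(36) = mex({0, 1, 2, 5, 6}) = 3
G(37) = mex({0, 1, 2, 4, 5, 6}) = 3
G(38) = mex({0, 1, 2, 4}) = 3
G(39) = mex({0, 1, 2, 3, 4, 7}) = 5
G(40) = mex({0, 1, 2, 3, 4, 5, 7}) = 6
G(41) = mex({0, 1, 2, 3, 5, 7}) = 4
G(42) = mex({0, 1, 2, 3, 5, 6, 7}) = 4
G(43) = mex({0, 2, 3, 5, 6}) = 1
G(44) = mex({1, 2, 3, 4, 5, 6}) = 0
Therefore G(44) = 0.

0


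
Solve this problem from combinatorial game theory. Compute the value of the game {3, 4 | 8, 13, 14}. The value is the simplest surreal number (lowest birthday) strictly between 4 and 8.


Left options: {3, 4}, max = 4
Right options: {8, 13, 14}, min = 8
All options are numbers and max(Left) < min(Right), so by the simplicity theorem the value is the simplest (earliest-born) number strictly between 4 and 8.
Integers 5 through 7 all lie strictly between 4 and 8.
Among integers, the simplest (lowest birthday = smallest |n|; 0 is born on day 0, +-n on day n) is 5.
No non-integer in the interval can be simpler: if x is a non-integer in the interval, then floor(x) or ceil(x) also lies in the interval (the interval contains an integer), and both are proper prefixes of x's sign expansion, i.e. born earlier. So the game value is 5.
Game value = 5

5


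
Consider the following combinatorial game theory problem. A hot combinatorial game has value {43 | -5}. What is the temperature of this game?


The game is {43 | -5}, a switch {a | b} with numbers a > b.
Cooling {a | b} by t gives {a - t | b + t}, which stops being hot when a - t = b + t, i.e. at t = (a - b)/2. So the temperature of a switch is (a - b)/2.
Temperature = (Left option - Right option) / 2
= (43 - (-5)) / 2
= 48 / 2
= 24

24


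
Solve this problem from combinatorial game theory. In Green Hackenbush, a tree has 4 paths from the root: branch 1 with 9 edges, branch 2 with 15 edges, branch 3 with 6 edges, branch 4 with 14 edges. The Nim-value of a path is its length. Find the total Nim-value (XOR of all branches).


The tree has 4 branches from the ground vertex.
In Green Hackenbush, the Nim-value of a simple path of length k is k.
Branch 1: length 9, Nim-value = 9
Branch 2: length 15, Nim-value = 15
Branch 3: length 6, Nim-value = 6
Branch 4: length 14, Nim-value = 14
Total Nim-value = XOR of all branch values:
0 XOR 9 = 9
9 XOR 15 = 6
6 XOR 6 = 0
0 XOR 14 = 14
Nim-value of the tree = 14

14


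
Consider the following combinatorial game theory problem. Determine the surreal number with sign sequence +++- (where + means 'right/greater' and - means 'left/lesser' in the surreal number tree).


Sign expansion: +++-
Rule: track bounds (lo, hi), initially (-inf, +inf). On '+', the current value becomes lo and we move to the simplest number in (value, hi): value + 1 if hi = +inf, otherwise the midpoint (value + hi)/2. On '-', the current value becomes hi and we move to value - 1 if lo = -inf, otherwise the midpoint (lo + value)/2.
Start at 0.
Step 1: sign = +, move right. Bounds: (0, +inf). Value = 1
Step 2: sign = +, move right. Bounds: (1, +inf). Value = 2
Step 3: sign = +, move right. Bounds: (2, +inf). Value = 3
Step 4: sign = -, move left. Bounds: (2, 3). Value = 5/2
The surreal number with sign expansion +++- is 5/2.

5/2


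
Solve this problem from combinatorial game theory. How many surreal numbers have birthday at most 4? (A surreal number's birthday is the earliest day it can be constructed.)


Day 0: {|} = 0 is born. Count = 1.
Day n: the number of surreal numbers born by day n is 2^(n+1) - 1.
By day 0: 2^1 - 1 = 1
By day 1: 2^2 - 1 = 3
By day 2: 2^3 - 1 = 7
By day 3: 2^4 - 1 = 15
By day 4: 2^5 - 1 = 31
By day 4: 31 surreal numbers.

31


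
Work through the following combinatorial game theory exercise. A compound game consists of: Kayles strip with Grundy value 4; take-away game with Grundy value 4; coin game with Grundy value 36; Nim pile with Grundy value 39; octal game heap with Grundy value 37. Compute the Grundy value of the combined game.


By the Sprague-Grundy theorem, the Grundy value of a sum of games is the XOR of individual Grundy values.
Kayles strip: Grundy value = 4. Running XOR: 0 XOR 4 = 4
take-away game: Grundy value = 4. Running XOR: 4 XOR 4 = 0
coin game: Grundy value = 36. Running XOR: 0 XOR 36 = 36
Nim pile: Grundy value = 39. Running XOR: 36 XOR 39 = 3
octal game heap: Grundy value = 37. Running XOR: 3 XOR 37 = 38
The combined Grundy value is 38.

38


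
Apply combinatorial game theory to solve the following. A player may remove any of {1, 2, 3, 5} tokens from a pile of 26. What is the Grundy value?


The subtraction set is S = {1, 2, 3, 5}.
G(k) = mex{ G(k - s) : s in S, s <= k }. We compute iteratively: G(0) = 0.
G(1) = mex({0}) = 1
G(2) = mex({0, 1}) = 2
G(3) = mex({0, 1, 2}) = 3
G(4) = mex({1, 2, 3}) = 0
G(5) = mex({0, 2, 3}) = 1
G(6) = mex({0, 1, 3}) = 2
G(7) = mex({0, 1, 2}) = 3
G(8) = mex({1, 2, 3}) = 0
Observe that G(4)..G(8) = 0, 1, 2, 3, 0 repeats G(0)..G(4) = 0, 1, 2, 3, 0.
For k >= max(S) = 5, G(k) is determined by the previous 5 values G(k-5)..G(k-1); a window of 5 consecutive values has recurred shifted by 4, so by induction G(k + 4) = G(k) for all k >= 0: the sequence is periodic from the start with period 4.
One period: G(0..3) = 0, 1, 2, 3.
26 mod 4 = 2, so G(26) = G(2) = 2.

2


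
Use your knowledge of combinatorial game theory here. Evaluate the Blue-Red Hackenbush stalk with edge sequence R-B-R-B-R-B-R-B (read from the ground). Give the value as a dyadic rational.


Edges (from ground): R-B-R-B-R-B-R-B
By Berlekamp's sign-expansion rule, a Blue-Red Hackenbush stalk has the value of the surreal number whose sign sequence is the edge sequence with B -> + and R -> -.
Sign sequence: -+-+-+-+
Trace the sign expansion in the surreal number tree, starting from 0:
Edge 1: R (sign -) -> bounds (-inf, 0), value = -1
Edge 2: B (sign +) -> bounds (-1, 0), value = -1/2
Edge 3: R (sign -) -> bounds (-1, -1/2), value = -3/4
Edge 4: B (sign +) -> bounds (-3/4, -1/2), value = -5/8
Edge 5: R (sign -) -> bounds (-3/4, -5/8), value = -11/16
Edge 6: B (sign +) -> bounds (-11/16, -5/8), value = -21/32
Edge 7: R (sign -) -> bounds (-11/16, -21/32), value = -43/64
Edge 8: B (sign +) -> bounds (-43/64, -21/32), value = -85/128
Game value = -85/128

-85/128


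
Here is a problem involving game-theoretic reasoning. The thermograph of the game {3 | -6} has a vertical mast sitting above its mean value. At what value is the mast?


Game = {3 | -6}, a switch {a | b} with numbers a > b.
Its thermograph has left wall a - t and right wall b + t, which meet at t = (a - b)/2, where both equal (a + b)/2. So the mast (mean value) is at (a + b)/2.
Mean = (3 + (-6))/2 = -3/2 = -3/2

-3/2


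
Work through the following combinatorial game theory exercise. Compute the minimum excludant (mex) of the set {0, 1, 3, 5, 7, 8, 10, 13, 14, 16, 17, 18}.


Set = {0, 1, 3, 5, 7, 8, 10, 13, 14, 16, 17, 18}
0 is in the set.
1 is in the set.
2 is NOT in the set. This is the mex.
mex = 2

2


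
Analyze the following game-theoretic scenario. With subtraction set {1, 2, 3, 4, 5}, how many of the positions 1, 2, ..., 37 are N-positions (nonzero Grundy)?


Subtraction set S = {1, 2, 3, 4, 5}, so G(n) = n mod 6.
G(n) = 0 when n is a multiple of 6.
Multiples of 6 in [1, 37]: 6
N-positions (nonzero Grundy) = 37 - 6 = 31

31


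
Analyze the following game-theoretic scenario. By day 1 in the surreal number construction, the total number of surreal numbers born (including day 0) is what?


Day 0: {|} = 0 is born. Count = 1.
Day n: the number of surreal numbers born by day n is 2^(n+1) - 1.
By day 0: 2^1 - 1 = 1
By day 1: 2^2 - 1 = 3
By day 1: 3 surreal numbers.

3


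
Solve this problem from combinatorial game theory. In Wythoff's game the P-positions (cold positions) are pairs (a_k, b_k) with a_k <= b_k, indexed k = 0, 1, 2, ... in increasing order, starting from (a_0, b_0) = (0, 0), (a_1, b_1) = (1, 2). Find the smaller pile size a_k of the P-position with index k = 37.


By Wythoff's theorem, a_k = floor(k * phi) and b_k = floor(k * phi^2) = a_k + k, where phi = (1 + sqrt(5))/2 is the golden ratio.
phi = (1 + sqrt(5))/2 = 1.618034
k = 37
k * phi = 37 * 1.618034 = 59.867258
a_37 = floor(k * phi) = 59

59


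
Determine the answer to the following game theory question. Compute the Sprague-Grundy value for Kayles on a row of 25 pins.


Kayles: a move removes 1 or 2 adjacent pins from a contiguous row.
Removing pins from a row of k leaves two independent rows (a, b) with a + b = k - 1 (one pin) or a + b = k - 2 (two pins); an end removal gives a = 0.
By Sprague-Grundy, G(k) = mex{ G(a) XOR G(b) } over all these splits. G(0) = 0.
G(1): splits (0,0):0^0=0 -> mex({0}) = 1
G(2): splits (0,1):0^1=1 (0,0):0^0=0 -> mex({0, 1}) = 2
G(3): splits (0,2):0^2=2 (1,1):1^1=0 (0,1):0^1=1 -> mex({0, 1, 2}) = 3
G(4): splits (0,3):0^3=3 (1,2):1^2=3 (0,2):0^2=2 (1,1):1^1=0 -> mex({0, 2, 3}) = 1
G(5): splits (0,4):0^1=1 (1,3):1^3=2 (2,2):2^2=0 (0,3):0^3=3 (1,2):1^2=3 -> mex({0, 1, 2, 3}) = 4
G(6) = mex({0, 1, 2, 4}) = 3
G(7) = mex({0, 1, 3, 4, 5}) = 2
G(8) = mex({0, 2, 3, 5, 6}) = 1
G(9) = mex({0, 1, 2, 3, 6, 7}) = 4
G(10) = mex({0, 1, 3, 4, 5, 7}) = 2
G(11) = mex({0, 1, 2, 3, 4, 5}) = 6
G(12) = mex({0, 1, 2, 3, 5, 6, 7}) = 4
G(13) = mex({0, 2, 3, 4, 6, 7}) = 1
G(14) = mex({0, 1, 4, 5, 6, 7}) = 2
G(15) = mex({0, 1, 2, 3, 4, 5, 6}) = 7
G(16) = mex({0, 2, 3, 5, 6, 7}) = 1
G(17) = mex({0, 1, 2, 3, 5, 6, 7}) = 4
G(18) = mex({0, 1, 2, 4, 5, 6}) = 3
G(19) = mex({0, 1, 3, 4, 5, 7}) = 2
G(20) = mex({0, 2, 3, 4, 5, 6, 7}) = 1
G(21) = mex({0, 1, 2, 3, 5, 6, 7}) = 4
G(22) = mex({0, 1, 2, 3, 4, 5, 7}) = 6
G(23) = mex({0, 1, 2, 3, 4, 5, 6}) = 7
G(24) = mex({0, 1, 2, 3, 5, 6, 7}) = 4
G(25) = mex({0, 2, 3, 4, 6, 7}) = 1
Therefore G(25) = 1.

1


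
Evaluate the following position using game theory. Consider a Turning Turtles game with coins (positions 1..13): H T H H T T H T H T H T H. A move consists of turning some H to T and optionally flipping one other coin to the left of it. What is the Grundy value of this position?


Coins: H T H H T T H T H T H T H
Key fact: a single head at position k behaves exactly like a Nim heap of size k (turning it to T and optionally flipping a coin at j < k corresponds to moving the heap from k to j, or to 0), and heads combine as a disjunctive sum (two heads at the same place would cancel, matching j XOR j = 0). So the Nim-value is the XOR of the 1-indexed positions of the heads.
Face-up positions (1-indexed): [1, 3, 4, 7, 9, 11, 13]
XOR 0 with 1: 0 XOR 1 = 1
XOR 1 with 3: 1 XOR 3 = 2
XOR 2 with 4: 2 XOR 4 = 6
XOR 6 with 7: 6 XOR 7 = 1
XOR 1 with 9: 1 XOR 9 = 8
XOR 8 with 11: 8 XOR 11 = 3
XOR 3 with 13: 3 XOR 13 = 14
Nim-value = 14

14


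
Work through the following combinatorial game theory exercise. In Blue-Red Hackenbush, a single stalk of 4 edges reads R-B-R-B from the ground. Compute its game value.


Edges (from ground): R-B-R-B
By Berlekamp's sign-expansion rule, a Blue-Red Hackenbush stalk has the value of the surreal number whose sign sequence is the edge sequence with B -> + and R -> -.
Sign sequence: -+-+
Trace the sign expansion in the surreal number tree, starting from 0:
Edge 1: R (sign -) -> bounds (-inf, 0), value = -1
Edge 2: B (sign +) -> bounds (-1, 0), value = -1/2
Edge 3: R (sign -) -> bounds (-1, -1/2), value = -3/4
Edge 4: B (sign +) -> bounds (-3/4, -1/2), value = -5/8
Game value = -5/8

-5/8


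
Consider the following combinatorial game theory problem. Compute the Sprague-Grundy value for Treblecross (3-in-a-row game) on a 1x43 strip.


Treblecross: place X on empty cells; 3-in-a-row wins.
Playing within two cells of an existing X lets the opponent win at once, so sensible play treats the cells i-2..i+2 around each X as dead. The player left with no safe cell loses, so this is a normal-play take-away game on strips of safe cells.
Placing X at cell i (0-indexed) of a strip of k safe cells leaves independent strips of sizes max(0, i-2) and max(0, k-i-3). Hence G(k) = mex{ G(max(0,i-2)) XOR G(max(0,k-i-3)) : 0 <= i < k }, with G(0) = 0.
G(1): splits (0,0):0^0=0 -> mex({0}) = 1
G(2): splits (0,0):0^0=0 -> mex({0}) = 1
G(3): splits (0,0):0^0=0 -> mex({0}) = 1
G(4): splits (0,1):0^1=1 (0,0):0^0=0 -> mex({0, 1}) = 2
G(5): splits (0,2):0^1=1 (0,1):0^1=1 (0,0):0^0=0 -> mex({0, 1}) = 2
G(6) = mex({1}) = 0
G(7) = mex({0, 1, 2}) = 3
G(8) = mex({0, 1, 2}) = 3
G(9) = mex({0, 2}) = 1
G(10) = mex({0, 2, 3}) = 1
G(11) = mex({0, 3}) = 1
G(12) = mex({1, 3}) = 0
G(13) = mex({0, 1, 2, 3}) = 4
G(14) = mex({0, 1, 2}) = 3
G(15) = mex({0, 1, 2}) = 3
G(16) = mex({0, 1, 2, 4}) = 3
G(17) = mex({0, 1, 3, 4}) = 2
G(18) = mex({0, 1, 3, 4}) = 2
G(19) = mex({0, 1, 3, 5}) = 2
G(20) = mex({0, 1, 2, 3, 5}) = 4
G(21) = mex({0, 1, 2, 3, 5}) = 4
G(22) = mex({1, 2, 6}) = 0
G(23) = mex({0, 1, 2, 3, 4, 6}) = 5
G(24) = mex({0, 1, 2, 3, 4}) = 5
G(25) = mex({0, 1, 3, 4, 7}) = 2
G(26) = mex({0, 1, 3, 4, 5, 7}) = 2
G(27) = mex({0, 1, 3, 5}) = 2
G(28) = mex({0, 1, 2, 5}) = 3
G(29) = mex({0, 1, 2, 4, 5, 6}) = 3
G(30) = mex({1, 2, 4, 6}) = 0
G(31) = mex({0, 1, 2, 3, 4, 6}) = 5
G(32) = mex({1, 2, 3, 4, 7}) = 0
G(33) = mex({0, 3, 7}) = 1
G(34) = mex({0, 2, 3, 5, 7}) = 1
G(35) = mex({0, 2, 3, 5, 6}) = 1
G(36) = mex({0, 1, 2, 5, 6}) = 3
G(37) = mex({0, 1, 2, 4, 5, 6}) = 3
G(38) = mex({0, 1, 2, 4}) = 3
G(39) = mex({0, 1, 2, 3, 4, 7}) = 5
G(40) = mex({0, 1, 2, 3, 4, 5, 7}) = 6
G(41) = mex({0, 1, 2, 3, 5, 7}) = 4
G(42) = mex({0, 1, 2, 3, 5, 6, 7}) = 4
G(43) = mex({0, 2, 3, 5, 6}) = 1
Therefore G(43) = 1.

1


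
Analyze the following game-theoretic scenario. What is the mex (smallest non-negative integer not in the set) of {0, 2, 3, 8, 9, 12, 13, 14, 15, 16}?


Set = {0, 2, 3, 8, 9, 12, 13, 14, 15, 16}
0 is in the set.
1 is NOT in the set. This is the mex.
mex = 1

1


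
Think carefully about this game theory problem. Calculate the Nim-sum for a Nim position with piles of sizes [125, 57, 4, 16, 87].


We need the XOR (exclusive or) of all pile sizes.
After XOR-ing pile 1 (size 125): 0 XOR 125 = 125
After XOR-ing pile 2 (size 57): 125 XOR 57 = 68
After XOR-ing pile 3 (size 4): 68 XOR 4 = 64
After XOR-ing pile 4 (size 16): 64 XOR 16 = 80
After XOR-ing pile 5 (size 87): 80 XOR 87 = 7
The Nim-value of this position is 7.

7


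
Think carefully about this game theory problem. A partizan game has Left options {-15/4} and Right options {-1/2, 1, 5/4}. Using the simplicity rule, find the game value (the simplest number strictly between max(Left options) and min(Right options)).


Left options: {-15/4}, max = -15/4
Right options: {-1/2, 1, 5/4}, min = -1/2
All options are numbers and max(Left) < min(Right), so by the simplicity theorem the value is the simplest (earliest-born) number strictly between -15/4 and -1/2.
Integers -3 through -1 all lie strictly between -15/4 and -1/2.
Among integers, the simplest (lowest birthday = smallest |n|; 0 is born on day 0, +-n on day n) is -1.
No non-integer in the interval can be simpler: if x is a non-integer in the interval, then floor(x) or ceil(x) also lies in the interval (the interval contains an integer), and both are proper prefixes of x's sign expansion, i.e. born earlier. So the game value is -1.
Game value = -1

-1


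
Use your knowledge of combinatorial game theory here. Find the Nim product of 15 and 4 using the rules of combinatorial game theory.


Nim multiplication is bilinear over XOR: (u XOR v) * w = (u*w) XOR (v*w).
So we split each operand into its bit components and XOR the pairwise Nim products.
15 = 1 + 2 + 4 + 8 (as XOR of powers of 2).
4 = 4 (as XOR of powers of 2).
Using the standard Nim-product table on single bits:
  2*2 = 3,   2*4 = 8,   2*8 = 12,
  4*4 = 6,   4*8 = 11,  8*8 = 13,
and  1*x = x (identity), k*l = l*k (commutative).
Pairwise Nim products:
  1 * 4 = 4
  2 * 4 = 8
  4 * 4 = 6
  8 * 4 = 11
XOR them: 4 XOR 8 XOR 6 XOR 11 = 1.
Result: 15 * 4 = 1 (in Nim).

1


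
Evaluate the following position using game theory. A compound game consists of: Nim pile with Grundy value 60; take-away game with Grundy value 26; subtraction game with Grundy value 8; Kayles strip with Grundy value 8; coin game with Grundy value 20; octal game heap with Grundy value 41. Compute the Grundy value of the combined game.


By the Sprague-Grundy theorem, the Grundy value of a sum of games is the XOR of individual Grundy values.
Nim pile: Grundy value = 60. Running XOR: 0 XOR 60 = 60
take-away game: Grundy value = 26. Running XOR: 60 XOR 26 = 38
subtraction game: Grundy value = 8. Running XOR: 38 XOR 8 = 46
Kayles strip: Grundy value = 8. Running XOR: 46 XOR 8 = 38
coin game: Grundy value = 20. Running XOR: 38 XOR 20 = 50
octal game heap: Grundy value = 41. Running XOR: 50 XOR 41 = 27
The combined Grundy value is 27.

27


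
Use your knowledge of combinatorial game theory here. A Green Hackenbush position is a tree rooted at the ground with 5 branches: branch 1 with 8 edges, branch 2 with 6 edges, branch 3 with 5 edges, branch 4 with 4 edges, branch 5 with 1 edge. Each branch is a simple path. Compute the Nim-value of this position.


The tree has 5 branches from the ground vertex.
In Green Hackenbush, the Nim-value of a simple path of length k is k.
Branch 1: length 8, Nim-value = 8
Branch 2: length 6, Nim-value = 6
Branch 3: length 5, Nim-value = 5
Branch 4: length 4, Nim-value = 4
Branch 5: length 1, Nim-value = 1
Total Nim-value = XOR of all branch values:
0 XOR 8 = 8
8 XOR 6 = 14
14 XOR 5 = 11
11 XOR 4 = 15
15 XOR 1 = 14
Nim-value of the tree = 14

14


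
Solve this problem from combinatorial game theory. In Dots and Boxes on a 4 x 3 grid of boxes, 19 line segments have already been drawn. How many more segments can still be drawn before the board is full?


Grid: 4 x 3 boxes, i.e. 5 rows and 4 columns of dots.
Horizontal edges: (rows + 1) * cols = 5 * 3 = 15
Vertical edges: rows * (cols + 1) = 4 * 4 = 16
Total edges: 15 + 16 = 31
Edges drawn: 19
Remaining: 31 - 19 = 12

12


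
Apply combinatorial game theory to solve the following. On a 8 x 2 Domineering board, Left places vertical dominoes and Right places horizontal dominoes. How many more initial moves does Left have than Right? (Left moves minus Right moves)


Board is 8 x 2 (rows x cols).
Left (vertical) placements: (rows-1) * cols = 7 * 2 = 14
Right (horizontal) placements: rows * (cols-1) = 8 * 1 = 8
Advantage = Left - Right = 14 - 8 = 6

6


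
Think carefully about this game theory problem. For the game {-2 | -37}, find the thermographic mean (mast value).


Game = {-2 | -37}, a switch {a | b} with numbers a > b.
Its thermograph has left wall a - t and right wall b + t, which meet at t = (a - b)/2, where both equal (a + b)/2. So the mast (mean value) is at (a + b)/2.
Mean = (-2 + (-37))/2 = -39/2 = -39/2

-39/2


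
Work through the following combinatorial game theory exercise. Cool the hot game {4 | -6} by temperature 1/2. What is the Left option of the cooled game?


Original game: {4 | -6} (a switch {a | b} with a > b).
Cooling by t (for t below the temperature (a - b)/2 = 5) taxes each move by t: {a | b} cooled by t is {a - t | b + t}.
Cooling amount: t = 1/2
Cooled Left option: 4 - 1/2 = 7/2
Cooled Right option: -6 + 1/2 = -11/2
Cooled game: {7/2 | -11/2}
Left option = 7/2

7/2


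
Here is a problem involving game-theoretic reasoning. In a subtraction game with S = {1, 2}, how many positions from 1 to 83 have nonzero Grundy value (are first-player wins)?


Subtraction set S = {1, 2}, so G(n) = n mod 3.
G(n) = 0 when n is a multiple of 3.
Multiples of 3 in [1, 83]: 27
N-positions (nonzero Grundy) = 83 - 27 = 56

56


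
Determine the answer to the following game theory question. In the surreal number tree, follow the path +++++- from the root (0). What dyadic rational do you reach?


Sign expansion: +++++-
Rule: track bounds (lo, hi), initially (-inf, +inf). On '+', the current value becomes lo and we move to the simplest number in (value, hi): value + 1 if hi = +inf, otherwise the midpoint (value + hi)/2. On '-', the current value becomes hi and we move to value - 1 if lo = -inf, otherwise the midpoint (lo + value)/2.
Start at 0.
Step 1: sign = +, move right. Bounds: (0, +inf). Value = 1
Step 2: sign = +, move right. Bounds: (1, +inf). Value = 2
Step 3: sign = +, move right. Bounds: (2, +inf). Value = 3
Step 4: sign = +, move right. Bounds: (3, +inf). Value = 4
Step 5: sign = +, move right. Bounds: (4, +inf). Value = 5
Step 6: sign = -, move left. Bounds: (4, 5). Value = 9/2
The surreal number with sign expansion +++++- is 9/2.

9/2


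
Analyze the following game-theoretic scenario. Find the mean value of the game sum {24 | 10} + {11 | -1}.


G1 = {24 | 10}, G2 = {11 | -1}
Each is a switch {a | b} with numbers a > b; its mean value is (a + b)/2, and mean value is additive over game sums: m(G1 + G2) = m(G1) + m(G2).
Mean of G1 = (24 + (10))/2 = 34/2 = 17
Mean of G2 = (11 + (-1))/2 = 10/2 = 5
Mean of G1 + G2 = 17 + 5 = 22

22


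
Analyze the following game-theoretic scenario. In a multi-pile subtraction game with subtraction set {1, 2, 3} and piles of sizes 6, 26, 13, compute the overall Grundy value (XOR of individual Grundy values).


Subtraction set: {1, 2, 3}
For this subtraction set, G(n) = n mod 4 (period = max + 1 = 4).
Pile 1 (size 6): G(6) = 6 mod 4 = 2
Pile 2 (size 26): G(26) = 26 mod 4 = 2
Pile 3 (size 13): G(13) = 13 mod 4 = 1
Total Grundy value = XOR of all: 2 XOR 2 XOR 1 = 1

1


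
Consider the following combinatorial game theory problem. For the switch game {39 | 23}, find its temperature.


The game is {39 | 23}, a switch {a | b} with numbers a > b.
Cooling {a | b} by t gives {a - t | b + t}, which stops being hot when a - t = b + t, i.e. at t = (a - b)/2. So the temperature of a switch is (a - b)/2.
Temperature = (Left option - Right option) / 2
= (39 - (23)) / 2
= 16 / 2
= 8

8
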